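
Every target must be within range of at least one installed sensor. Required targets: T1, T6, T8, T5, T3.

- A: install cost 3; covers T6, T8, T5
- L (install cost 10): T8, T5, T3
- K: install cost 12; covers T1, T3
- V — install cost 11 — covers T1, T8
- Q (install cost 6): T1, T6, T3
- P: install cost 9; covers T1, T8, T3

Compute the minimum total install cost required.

Choose A and Q: together they cover T1, T6, T8, T5, T3 — every target.
Total install cost: 3 + 6 = 9.

9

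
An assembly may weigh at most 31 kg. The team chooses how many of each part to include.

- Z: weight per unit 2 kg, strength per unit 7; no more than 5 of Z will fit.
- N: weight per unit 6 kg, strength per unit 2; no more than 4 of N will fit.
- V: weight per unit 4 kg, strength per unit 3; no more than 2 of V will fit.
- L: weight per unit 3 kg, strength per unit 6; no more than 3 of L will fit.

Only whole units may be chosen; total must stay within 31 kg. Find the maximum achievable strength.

5×Z, 2×V, and 3×L: weight 27 ≤ 31, strength 5·7 + 2·3 + 3·6 = 59.
5×Z, 1×N, 1×V, and 3×L: weight 29 ≤ 31, strength 5·7 + 1·2 + 1·3 + 3·6 = 58.
Best is 59.

59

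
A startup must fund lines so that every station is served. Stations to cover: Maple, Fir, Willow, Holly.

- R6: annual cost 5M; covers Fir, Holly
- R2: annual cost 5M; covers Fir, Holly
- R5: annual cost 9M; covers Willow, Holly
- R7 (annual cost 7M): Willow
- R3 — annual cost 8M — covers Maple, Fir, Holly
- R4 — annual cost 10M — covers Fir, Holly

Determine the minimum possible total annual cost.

15

The greedy cost-per-new-station heuristic would pick R6, R7, and R3 for 20, but a cheaper cover exists.
Choose R7 and R3: together they cover Maple, Fir, Willow, Holly — every station.
Total annual cost: 7 + 8 = 15.
No cover costs less than 15.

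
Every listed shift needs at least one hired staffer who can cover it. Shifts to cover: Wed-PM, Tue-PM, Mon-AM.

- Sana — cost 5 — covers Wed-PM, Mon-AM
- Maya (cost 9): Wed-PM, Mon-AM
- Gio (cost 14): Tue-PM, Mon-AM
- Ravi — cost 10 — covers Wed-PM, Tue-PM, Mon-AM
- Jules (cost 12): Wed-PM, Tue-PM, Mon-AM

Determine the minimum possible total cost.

10

This is a weighted set-cover instance.
The greedy cost-per-new-shift heuristic would pick Sana and Ravi for 15, but a cheaper cover exists.
Ravi alone covers Wed-PM, Tue-PM, Mon-AM — every shift.
Total cost: 10.
No cover costs less than 10.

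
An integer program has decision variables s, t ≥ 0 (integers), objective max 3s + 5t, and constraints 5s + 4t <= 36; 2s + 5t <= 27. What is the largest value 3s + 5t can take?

29

Relaxing integrality, the LP optimum is 31.24 at (s,t) = (4.24, 3.71), which is not an integer point.
(s,t)=(3,4): 5·3+4·4=31≤36, 2·3+5·4=26≤27, objective 29.
(s,t)=(4,3): 5·4+4·3=32≤36, 2·4+5·3=23≤27, objective 27.
No feasible integer point exceeds 29.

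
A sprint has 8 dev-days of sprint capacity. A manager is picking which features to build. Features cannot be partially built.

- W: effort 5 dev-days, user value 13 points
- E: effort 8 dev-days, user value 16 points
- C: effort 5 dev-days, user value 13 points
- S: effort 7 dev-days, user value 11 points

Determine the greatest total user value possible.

16

This is an integer program with binary decision variables.
Allowing fractional choices, the relaxed optimum would be about 20.8, but features are indivisible.
W: effort 5 ≤ 8, user value 13.
E: effort 8 ≤ 8, user value 16.
C: effort 5 ≤ 8, user value 13.
Best is E with total user value 16.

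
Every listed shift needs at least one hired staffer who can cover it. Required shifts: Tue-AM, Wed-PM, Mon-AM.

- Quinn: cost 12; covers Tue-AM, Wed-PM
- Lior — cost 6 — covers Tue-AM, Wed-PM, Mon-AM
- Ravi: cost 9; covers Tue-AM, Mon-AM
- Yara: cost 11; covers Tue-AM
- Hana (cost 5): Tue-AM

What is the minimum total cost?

6

Lior alone covers Tue-AM, Wed-PM, Mon-AM — every shift.
Total cost: 6.
No cover costs less than 6.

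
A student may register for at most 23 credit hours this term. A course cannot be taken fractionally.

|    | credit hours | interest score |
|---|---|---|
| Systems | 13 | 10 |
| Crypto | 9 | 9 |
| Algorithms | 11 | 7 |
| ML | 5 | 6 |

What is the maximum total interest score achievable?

19

Take Systems and Crypto: credit hours 13 + 9 = 22 ≤ 23, interest score 10 + 9 = 19.
No other feasible combination does better.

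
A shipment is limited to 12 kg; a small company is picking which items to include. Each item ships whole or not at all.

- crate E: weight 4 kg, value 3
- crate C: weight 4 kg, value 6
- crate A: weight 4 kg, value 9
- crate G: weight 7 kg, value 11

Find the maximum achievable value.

20

Treat it as a binary knapsack problem.
crate A + crate G: weight 4 + 7 = 11 ≤ 12, value 9 + 11 = 20.
crate C + crate G: weight 4 + 7 = 11 ≤ 12, value 6 + 11 = 17.
crate E + crate C + crate A: weight 4 + 4 + 4 = 12 ≤ 12, value 3 + 6 + 9 = 18.
Best is crate A and crate G with total value 20.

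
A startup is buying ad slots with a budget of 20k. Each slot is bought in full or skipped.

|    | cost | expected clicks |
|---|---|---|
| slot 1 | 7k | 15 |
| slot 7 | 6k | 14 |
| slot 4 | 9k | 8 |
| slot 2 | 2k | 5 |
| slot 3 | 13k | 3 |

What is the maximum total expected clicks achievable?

Take slot 1, slot 7, and slot 2: cost 7 + 6 + 2 = 15 ≤ 20, expected clicks 15 + 14 + 5 = 34.
No other feasible combination does better.

34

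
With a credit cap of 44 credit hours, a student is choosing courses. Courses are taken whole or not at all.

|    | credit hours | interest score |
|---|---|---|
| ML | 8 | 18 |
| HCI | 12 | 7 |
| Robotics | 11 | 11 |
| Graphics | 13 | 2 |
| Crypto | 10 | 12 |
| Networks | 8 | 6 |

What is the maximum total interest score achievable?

48

This is a 0-1 knapsack instance.
Allowing fractional choices, the relaxed optimum would be about 51.1, but courses are indivisible.
ML + HCI + Crypto + Networks: credit hours 8 + 12 + 10 + 8 = 38 ≤ 44, interest score 18 + 7 + 12 + 6 = 43.
ML + Robotics + Crypto + Networks: credit hours 8 + 11 + 10 + 8 = 37 ≤ 44, interest score 18 + 11 + 12 + 6 = 47.
ML + HCI + Robotics + Crypto: credit hours 8 + 12 + 11 + 10 = 41 ≤ 44, interest score 18 + 7 + 11 + 12 = 48.
Best is ML, HCI, Robotics, and Crypto with total interest score 48.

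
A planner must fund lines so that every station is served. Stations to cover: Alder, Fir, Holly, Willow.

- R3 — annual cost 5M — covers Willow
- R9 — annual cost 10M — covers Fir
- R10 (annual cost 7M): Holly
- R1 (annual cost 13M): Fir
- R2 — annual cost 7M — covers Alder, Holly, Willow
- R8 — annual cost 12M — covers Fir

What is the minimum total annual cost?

This is an integer covering problem.
Choose R9 and R2: together they cover Alder, Fir, Holly, Willow — every station.
Total annual cost: 10 + 7 = 17.
No cover costs less than 17.

17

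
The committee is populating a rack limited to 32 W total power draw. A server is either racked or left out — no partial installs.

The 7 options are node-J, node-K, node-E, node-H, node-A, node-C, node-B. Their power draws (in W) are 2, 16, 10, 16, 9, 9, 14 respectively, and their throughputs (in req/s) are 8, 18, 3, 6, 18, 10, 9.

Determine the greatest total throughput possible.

Allowing fractional choices, the relaxed optimum would be about 49.6, but servers are indivisible.
node-J + node-E + node-A + node-C: power draw 2 + 10 + 9 + 9 = 30 ≤ 32, throughput 8 + 3 + 18 + 10 = 39.
node-J + node-K + node-A: power draw 2 + 16 + 9 = 27 ≤ 32, throughput 8 + 18 + 18 = 44.
Best is node-J, node-K, and node-A with total throughput 44.

44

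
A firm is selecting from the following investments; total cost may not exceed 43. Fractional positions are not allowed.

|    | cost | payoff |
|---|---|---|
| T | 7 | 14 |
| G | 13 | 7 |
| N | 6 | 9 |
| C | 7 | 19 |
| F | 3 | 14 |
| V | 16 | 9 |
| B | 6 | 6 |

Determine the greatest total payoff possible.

69

Treat it as a binary knapsack problem.
T + N + C + F + V: cost 7 + 6 + 7 + 3 + 16 = 39 ≤ 43, payoff 14 + 9 + 19 + 14 + 9 = 65.
T + G + N + C + F + B: cost 7 + 13 + 6 + 7 + 3 + 6 = 42 ≤ 43, payoff 14 + 7 + 9 + 19 + 14 + 6 = 69.
Best is T, G, N, C, F, and B with total payoff 69.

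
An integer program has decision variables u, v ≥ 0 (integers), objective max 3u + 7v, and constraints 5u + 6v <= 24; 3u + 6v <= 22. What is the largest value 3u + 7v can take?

Relaxing integrality, the LP optimum is 25.67 at (u,v) = (0, 3.67), which is not an integer point.
(u,v)=(1,3) is feasible, giving 24.
(u,v)=(0,3) is feasible, giving 21.
(u,v)=(2,2) is feasible, giving 20.
The best lattice point is (1,3), giving 24.

24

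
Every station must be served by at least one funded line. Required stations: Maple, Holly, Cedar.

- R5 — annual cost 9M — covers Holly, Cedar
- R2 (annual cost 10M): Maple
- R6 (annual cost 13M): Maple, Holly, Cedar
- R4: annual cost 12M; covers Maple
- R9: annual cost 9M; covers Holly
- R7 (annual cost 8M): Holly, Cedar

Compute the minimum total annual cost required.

13

R6 alone covers Maple, Holly, Cedar — every station.
Total annual cost: 13.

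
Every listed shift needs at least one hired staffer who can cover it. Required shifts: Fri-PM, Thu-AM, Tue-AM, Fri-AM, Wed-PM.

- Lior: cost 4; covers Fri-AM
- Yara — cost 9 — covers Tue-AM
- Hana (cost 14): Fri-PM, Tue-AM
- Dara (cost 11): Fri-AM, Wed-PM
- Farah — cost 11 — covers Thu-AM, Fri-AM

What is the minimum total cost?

The greedy cost-per-new-shift heuristic would pick Lior, Hana, Dara, and Farah for 40, but a cheaper cover exists.
Choose Hana, Dara, and Farah: together they cover Fri-PM, Thu-AM, Tue-AM, Fri-AM, Wed-PM — every shift.
Total cost: 14 + 11 + 11 = 36.
No cover costs less than 36.

36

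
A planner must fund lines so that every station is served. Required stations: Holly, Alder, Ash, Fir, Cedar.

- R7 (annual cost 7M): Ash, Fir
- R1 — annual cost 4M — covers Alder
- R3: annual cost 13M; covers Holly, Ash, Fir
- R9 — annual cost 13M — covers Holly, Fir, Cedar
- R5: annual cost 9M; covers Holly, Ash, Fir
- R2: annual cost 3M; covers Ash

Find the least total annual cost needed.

The greedy cost-per-new-station heuristic would pick R5, R1, and R9 for 26, but a cheaper cover exists.
Choose R1, R9, and R2: together they cover Holly, Alder, Ash, Fir, Cedar — every station.
Total annual cost: 4 + 13 + 3 = 20.
No cover costs less than 20.

20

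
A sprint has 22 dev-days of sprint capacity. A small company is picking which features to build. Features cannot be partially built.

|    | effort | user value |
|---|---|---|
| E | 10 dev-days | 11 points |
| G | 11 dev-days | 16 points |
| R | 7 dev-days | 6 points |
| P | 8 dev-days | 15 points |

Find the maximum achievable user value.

Take G and P: effort 11 + 8 = 19 ≤ 22, user value 16 + 15 = 31.
No other feasible combination does better.

31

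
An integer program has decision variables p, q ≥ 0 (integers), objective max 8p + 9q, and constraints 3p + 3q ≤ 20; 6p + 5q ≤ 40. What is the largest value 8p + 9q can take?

54

Relaxing integrality, the LP optimum is 60.00 at (p,q) = (0, 6.67), which is not an integer point.
(p,q)=(0,6): 3·0+3·6=18≤20, 6·0+5·6=30≤40, objective 54.
(p,q)=(1,5): 3·1+3·5=18≤20, 6·1+5·5=31≤40, objective 53.
The best lattice point is (0,6), giving 54.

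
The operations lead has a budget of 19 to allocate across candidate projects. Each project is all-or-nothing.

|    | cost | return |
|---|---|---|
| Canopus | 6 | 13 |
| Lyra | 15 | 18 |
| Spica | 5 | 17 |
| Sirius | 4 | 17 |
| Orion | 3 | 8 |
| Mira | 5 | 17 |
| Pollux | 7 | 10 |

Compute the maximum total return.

Spica + Sirius + Orion + Mira: cost 5 + 4 + 3 + 5 = 17 ≤ 19, return 17 + 17 + 8 + 17 = 59.
Canopus + Spica + Sirius + Orion: cost 6 + 5 + 4 + 3 = 18 ≤ 19, return 13 + 17 + 17 + 8 = 55.
Canopus + Sirius + Orion + Mira: cost 6 + 4 + 3 + 5 = 18 ≤ 19, return 13 + 17 + 8 + 17 = 55.
Best is Spica, Sirius, Orion, and Mira with total return 59.

59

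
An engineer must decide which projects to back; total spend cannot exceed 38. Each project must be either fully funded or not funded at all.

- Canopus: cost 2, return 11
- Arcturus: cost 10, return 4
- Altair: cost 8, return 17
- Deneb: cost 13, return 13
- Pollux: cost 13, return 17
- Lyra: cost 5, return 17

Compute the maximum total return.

66

Allowing fractional choices, the relaxed optimum would be about 72.0, but projects are indivisible.
Canopus + Arcturus + Altair + Pollux + Lyra: cost 2 + 10 + 8 + 13 + 5 = 38 ≤ 38, return 11 + 4 + 17 + 17 + 17 = 66.
Canopus + Altair + Pollux + Lyra: cost 2 + 8 + 13 + 5 = 28 ≤ 38, return 11 + 17 + 17 + 17 = 62.
Canopus + Arcturus + Altair + Deneb + Lyra: cost 2 + 10 + 8 + 13 + 5 = 38 ≤ 38, return 11 + 4 + 17 + 13 + 17 = 62.
Best is Canopus, Arcturus, Altair, Pollux, and Lyra with total return 66.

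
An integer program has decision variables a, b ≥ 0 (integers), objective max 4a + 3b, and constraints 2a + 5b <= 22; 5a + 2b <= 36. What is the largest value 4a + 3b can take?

30

The continuous relaxation peaks at (6.48, 1.81) with value 31.33; rounding to a feasible lattice point costs some objective.
(a,b)=(6,2): 2·6+5·2=22≤22, 5·6+2·2=34≤36, objective 30.
(a,b)=(7,0): 2·7+5·0=14≤22, 5·7+2·0=35≤36, objective 28.
Maximum is 30 at (a,b)=(6,2).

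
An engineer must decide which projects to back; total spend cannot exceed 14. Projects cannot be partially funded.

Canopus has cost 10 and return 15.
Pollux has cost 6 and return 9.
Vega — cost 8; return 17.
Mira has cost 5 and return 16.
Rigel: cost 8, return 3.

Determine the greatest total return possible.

33

Allowing fractional choices, the relaxed optimum would be about 34.5, but projects are indivisible.
Vega + Mira: cost 8 + 5 = 13 ≤ 14, return 17 + 16 = 33.
Pollux + Vega: cost 6 + 8 = 14 ≤ 14, return 9 + 17 = 26.
Best is Vega and Mira with total return 33.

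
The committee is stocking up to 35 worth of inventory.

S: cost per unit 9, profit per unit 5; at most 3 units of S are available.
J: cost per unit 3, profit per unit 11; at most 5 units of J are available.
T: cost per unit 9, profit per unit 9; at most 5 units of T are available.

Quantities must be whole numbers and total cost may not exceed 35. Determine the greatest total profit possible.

This is a bounded integer knapsack.
5×J and 2×T: cost 33 ≤ 35, profit 5·11 + 2·9 = 73.
1×S, 5×J, and 1×T: cost 33 ≤ 35, profit 1·5 + 5·11 + 1·9 = 69.
Best is 73.

73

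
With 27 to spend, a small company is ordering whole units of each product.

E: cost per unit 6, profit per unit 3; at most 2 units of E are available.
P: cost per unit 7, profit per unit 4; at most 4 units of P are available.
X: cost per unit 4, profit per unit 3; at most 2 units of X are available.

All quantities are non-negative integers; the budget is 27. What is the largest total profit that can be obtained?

X has the best ratio (3/4); taking only X gives at most 2×3 = 6 (stopped by the supply cap of 2).
Mixing does better — 2×E, 1×P, and 2×X: cost 27 ≤ 27, profit 2·3 + 1·4 + 2·3 = 16.

16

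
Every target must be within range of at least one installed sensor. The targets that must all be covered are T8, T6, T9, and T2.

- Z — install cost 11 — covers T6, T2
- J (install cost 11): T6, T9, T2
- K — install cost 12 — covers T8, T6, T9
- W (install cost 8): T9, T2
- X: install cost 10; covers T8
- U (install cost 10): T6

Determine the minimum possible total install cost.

The greedy cost-per-new-target heuristic would pick J and X for 21, but a cheaper cover exists.
Choose K and W: together they cover T8, T6, T9, T2 — every target.
Total install cost: 12 + 8 = 20.
No cover costs less than 20.

20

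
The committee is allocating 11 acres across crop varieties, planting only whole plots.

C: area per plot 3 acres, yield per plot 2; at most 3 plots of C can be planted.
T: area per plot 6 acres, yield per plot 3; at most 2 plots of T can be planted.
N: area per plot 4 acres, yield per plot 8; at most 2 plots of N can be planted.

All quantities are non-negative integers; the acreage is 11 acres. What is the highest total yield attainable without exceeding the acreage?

N has the best ratio (8/4); taking only N gives at most 2×8 = 16 (stopped by the area limit).
Mixing does better — 1×C and 2×N: area 11 ≤ 11, yield 1·2 + 2·8 = 18.

18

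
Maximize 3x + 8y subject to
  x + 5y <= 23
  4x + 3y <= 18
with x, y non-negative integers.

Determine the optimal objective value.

Relaxing integrality, the LP optimum is 38.53 at (x,y) = (1.24, 4.35), which is not an integer point.
(x,y)=(1,4): 1·1+5·4=21≤23, 4·1+3·4=16≤18, objective 35.
(x,y)=(0,4): 1·0+5·4=20≤23, 4·0+3·4=12≤18, objective 32.
(x,y)=(2,3): 1·2+5·3=17≤23, 4·2+3·3=17≤18, objective 30.
The best lattice point is (1,4), giving 35.

35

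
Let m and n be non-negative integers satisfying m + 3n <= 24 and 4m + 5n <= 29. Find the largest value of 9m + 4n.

63

The continuous relaxation peaks at (7.25, 0) with value 65.25; rounding to a feasible lattice point costs some objective.
(m,n)=(7,0): 1·7+3·0=7≤24, 4·7+5·0=28≤29, objective 63.
(m,n)=(6,1): 1·6+3·1=9≤24, 4·6+5·1=29≤29, objective 58.
(m,n)=(6,0): 1·6+3·0=6≤24, 4·6+5·0=24≤29, objective 54.
No feasible integer point exceeds 63.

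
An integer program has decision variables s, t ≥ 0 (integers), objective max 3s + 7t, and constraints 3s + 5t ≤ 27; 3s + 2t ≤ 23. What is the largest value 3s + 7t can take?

(s,t)=(0,5): 3·0+5·5=25≤27, 3·0+2·5=10≤23, objective 35.
(s,t)=(1,4): 3·1+5·4=23≤27, 3·1+2·4=11≤23, objective 31.
(s,t)=(0,4): 3·0+5·4=20≤27, 3·0+2·4=8≤23, objective 28.
The best lattice point is (0,5), giving 35.

35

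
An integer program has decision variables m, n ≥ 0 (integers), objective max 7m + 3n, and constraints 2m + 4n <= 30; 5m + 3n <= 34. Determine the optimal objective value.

The continuous relaxation peaks at (6.8, 0) with value 47.60; rounding to a feasible lattice point costs some objective.
(m,n)=(6,1): 2·6+4·1=16≤30, 5·6+3·1=33≤34, objective 45.
(m,n)=(6,0): 2·6+4·0=12≤30, 5·6+3·0=30≤34, objective 42.
(m,n)=(5,2): 2·5+4·2=18≤30, 5·5+3·2=31≤34, objective 41.
(m,n)=(5,1): 2·5+4·1=14≤30, 5·5+3·1=28≤34, objective 38.
No feasible integer point exceeds 45.

45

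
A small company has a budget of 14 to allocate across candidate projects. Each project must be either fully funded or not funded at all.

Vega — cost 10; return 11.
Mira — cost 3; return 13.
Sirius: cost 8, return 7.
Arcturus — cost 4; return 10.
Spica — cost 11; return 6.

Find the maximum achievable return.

24

Mira + Arcturus: cost 3 + 4 = 7 ≤ 14, return 13 + 10 = 23.
Vega + Mira: cost 10 + 3 = 13 ≤ 14, return 11 + 13 = 24.
Best is Vega and Mira with total return 24.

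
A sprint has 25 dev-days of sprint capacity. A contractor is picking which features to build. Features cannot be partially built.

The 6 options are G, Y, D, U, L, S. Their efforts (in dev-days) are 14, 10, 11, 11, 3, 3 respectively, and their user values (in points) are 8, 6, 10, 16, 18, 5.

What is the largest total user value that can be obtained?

This is an integer program with binary decision variables.
Allowing fractional choices, the relaxed optimum would be about 46.3, but features are indivisible.
D + U + L: effort 11 + 11 + 3 = 25 ≤ 25, user value 10 + 16 + 18 = 44.
Y + U + L: effort 10 + 11 + 3 = 24 ≤ 25, user value 6 + 16 + 18 = 40.
U + L + S: effort 11 + 3 + 3 = 17 ≤ 25, user value 16 + 18 + 5 = 39.
Best is D, U, and L with total user value 44.

44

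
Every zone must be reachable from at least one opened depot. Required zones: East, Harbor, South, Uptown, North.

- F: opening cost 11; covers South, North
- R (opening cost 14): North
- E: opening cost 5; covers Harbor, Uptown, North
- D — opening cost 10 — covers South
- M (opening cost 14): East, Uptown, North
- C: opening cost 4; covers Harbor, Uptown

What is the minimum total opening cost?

The greedy cost-per-new-zone heuristic would pick E, D, and M for 29, but a cheaper cover exists.
Choose D, M, and C: together they cover East, Harbor, South, Uptown, North — every zone.
Total opening cost: 10 + 14 + 4 = 28.
No cover costs less than 28.

28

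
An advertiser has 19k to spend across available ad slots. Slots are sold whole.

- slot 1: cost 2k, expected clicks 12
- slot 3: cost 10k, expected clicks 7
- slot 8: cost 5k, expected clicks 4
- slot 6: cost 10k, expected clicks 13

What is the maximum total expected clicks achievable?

29

Take slot 1, slot 8, and slot 6: cost 2 + 5 + 10 = 17 ≤ 19, expected clicks 12 + 4 + 13 = 29.
No other feasible combination does better.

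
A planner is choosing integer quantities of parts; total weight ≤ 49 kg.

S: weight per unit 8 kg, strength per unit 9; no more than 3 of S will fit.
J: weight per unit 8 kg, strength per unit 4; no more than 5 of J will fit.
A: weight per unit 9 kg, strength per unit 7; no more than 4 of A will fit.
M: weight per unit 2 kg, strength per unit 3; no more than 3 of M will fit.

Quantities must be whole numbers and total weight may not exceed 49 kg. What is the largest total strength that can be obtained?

50

M has the best ratio (3/2); taking only M gives at most 3×3 = 9 (stopped by the supply cap of 3).
Mixing does better — 3×S, 2×A, and 3×M: weight 48 ≤ 49, strength 3·9 + 2·7 + 3·3 = 50.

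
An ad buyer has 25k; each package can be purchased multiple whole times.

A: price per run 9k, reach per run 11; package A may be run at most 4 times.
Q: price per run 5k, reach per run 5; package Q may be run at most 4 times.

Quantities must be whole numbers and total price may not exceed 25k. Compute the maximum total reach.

2×A and 1×Q: price 23 ≤ 25, reach 2·11 + 1·5 = 27.
1×A and 3×Q: price 24 ≤ 25, reach 1·11 + 3·5 = 26.
Best is 27.

27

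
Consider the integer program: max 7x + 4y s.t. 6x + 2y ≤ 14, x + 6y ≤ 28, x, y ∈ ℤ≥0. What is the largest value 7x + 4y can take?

23

Relaxing integrality, the LP optimum is 23.88 at (x,y) = (0.824, 4.53), which is not an integer point.
(x,y)=(1,4): 6·1+2·4=14≤14, 1·1+6·4=25≤28, objective 23.
(x,y)=(1,3): 6·1+2·3=12≤14, 1·1+6·3=19≤28, objective 19.
(x,y)=(0,4): 6·0+2·4=8≤14, 1·0+6·4=24≤28, objective 16.
Maximum is 23 at (x,y)=(1,4).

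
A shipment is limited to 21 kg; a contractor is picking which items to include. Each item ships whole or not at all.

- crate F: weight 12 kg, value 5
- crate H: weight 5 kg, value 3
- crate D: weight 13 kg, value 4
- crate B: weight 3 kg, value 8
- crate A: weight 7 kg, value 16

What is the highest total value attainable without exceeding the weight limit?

Treat it as a binary knapsack problem.
Allowing fractional choices, the relaxed optimum would be about 29.5, but items are indivisible.
crate H + crate B + crate A: weight 5 + 3 + 7 = 15 ≤ 21, value 3 + 8 + 16 = 27.
crate B + crate A: weight 3 + 7 = 10 ≤ 21, value 8 + 16 = 24.
Best is crate H, crate B, and crate A with total value 27.

27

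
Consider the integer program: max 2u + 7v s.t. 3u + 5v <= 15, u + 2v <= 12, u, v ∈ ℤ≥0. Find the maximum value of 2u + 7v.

(u,v)=(0,3): 3·0+5·3=15≤15, 1·0+2·3=6≤12, objective 21.
(u,v)=(1,2): 3·1+5·2=13≤15, 1·1+2·2=5≤12, objective 16.
(u,v)=(0,2): 3·0+5·2=10≤15, 1·0+2·2=4≤12, objective 14.
Maximum is 21 at (u,v)=(0,3).

21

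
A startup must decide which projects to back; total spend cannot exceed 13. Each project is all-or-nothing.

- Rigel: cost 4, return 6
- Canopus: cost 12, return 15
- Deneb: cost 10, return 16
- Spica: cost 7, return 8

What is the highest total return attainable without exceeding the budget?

This is a 0-1 knapsack instance.
Canopus: cost 12 ≤ 13, return 15.
Deneb: cost 10 ≤ 13, return 16.
Best is Deneb with total return 16.

16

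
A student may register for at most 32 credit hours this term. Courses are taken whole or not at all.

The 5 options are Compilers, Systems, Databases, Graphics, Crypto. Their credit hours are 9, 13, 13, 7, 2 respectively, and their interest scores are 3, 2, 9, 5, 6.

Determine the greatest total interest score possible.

This is a 0-1 knapsack instance.
Take Compilers, Databases, Graphics, and Crypto: credit hours 9 + 13 + 7 + 2 = 31 ≤ 32, interest score 3 + 9 + 5 + 6 = 23.
No other feasible combination does better.

23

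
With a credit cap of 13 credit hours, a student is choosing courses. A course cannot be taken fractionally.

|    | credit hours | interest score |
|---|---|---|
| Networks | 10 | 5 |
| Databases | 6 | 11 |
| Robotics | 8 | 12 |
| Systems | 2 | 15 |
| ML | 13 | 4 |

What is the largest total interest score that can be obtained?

27

Take Robotics and Systems: credit hours 8 + 2 = 10 ≤ 13, interest score 12 + 15 = 27.
No other feasible combination does better.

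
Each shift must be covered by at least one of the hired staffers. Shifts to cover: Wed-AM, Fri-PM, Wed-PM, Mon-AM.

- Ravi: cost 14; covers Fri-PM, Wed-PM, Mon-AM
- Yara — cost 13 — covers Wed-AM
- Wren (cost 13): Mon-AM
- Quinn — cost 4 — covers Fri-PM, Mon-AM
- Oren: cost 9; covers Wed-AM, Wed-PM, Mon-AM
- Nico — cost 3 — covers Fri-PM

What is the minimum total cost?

12

This is a weighted set-cover instance.
The greedy cost-per-new-shift heuristic would pick Quinn and Oren for 13, but a cheaper cover exists.
Choose Oren and Nico: together they cover Wed-AM, Fri-PM, Wed-PM, Mon-AM — every shift.
Total cost: 9 + 3 = 12.
No cover costs less than 12.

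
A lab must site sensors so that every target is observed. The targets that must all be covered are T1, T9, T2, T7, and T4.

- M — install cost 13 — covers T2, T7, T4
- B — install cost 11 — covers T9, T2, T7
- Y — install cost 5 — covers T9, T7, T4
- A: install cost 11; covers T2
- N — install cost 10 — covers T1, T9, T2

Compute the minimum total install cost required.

15

Choose Y and N: together they cover T1, T9, T2, T7, T4 — every target.
Total install cost: 5 + 10 = 15.
No cover costs less than 15.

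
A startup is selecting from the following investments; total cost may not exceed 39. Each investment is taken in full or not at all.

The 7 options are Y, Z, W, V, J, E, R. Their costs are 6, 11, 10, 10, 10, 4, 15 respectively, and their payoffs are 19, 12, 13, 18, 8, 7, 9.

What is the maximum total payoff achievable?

Allowing fractional choices, the relaxed optimum would be about 66.8, but investments are indivisible.
Y + Z + W + V: cost 6 + 11 + 10 + 10 = 37 ≤ 39, payoff 19 + 12 + 13 + 18 = 62.
Y + W + V + J: cost 6 + 10 + 10 + 10 = 36 ≤ 39, payoff 19 + 13 + 18 + 8 = 58.
Best is Y, Z, W, and V with total payoff 62.

62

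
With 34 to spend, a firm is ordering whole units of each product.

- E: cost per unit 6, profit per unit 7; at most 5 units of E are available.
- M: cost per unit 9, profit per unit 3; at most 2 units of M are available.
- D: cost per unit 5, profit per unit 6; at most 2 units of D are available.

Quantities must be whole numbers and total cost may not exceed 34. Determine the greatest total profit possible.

40

D has the best ratio (6/5); taking only D gives at most 2×6 = 12 (stopped by the supply cap of 2).
Mixing does better — 4×E and 2×D: cost 34 ≤ 34, profit 4·7 + 2·6 = 40.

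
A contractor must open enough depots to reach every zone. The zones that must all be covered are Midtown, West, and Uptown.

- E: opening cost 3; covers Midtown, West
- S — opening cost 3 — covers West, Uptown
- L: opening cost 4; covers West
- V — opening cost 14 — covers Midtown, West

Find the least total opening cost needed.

Choose E and S: together they cover Midtown, West, Uptown — every zone.
Total opening cost: 3 + 3 = 6.
No cover costs less than 6.

6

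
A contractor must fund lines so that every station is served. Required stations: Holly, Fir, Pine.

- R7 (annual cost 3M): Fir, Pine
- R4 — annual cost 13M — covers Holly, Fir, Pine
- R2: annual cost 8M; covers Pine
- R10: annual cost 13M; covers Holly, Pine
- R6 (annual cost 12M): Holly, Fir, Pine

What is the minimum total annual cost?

12

The greedy cost-per-new-station heuristic would pick R7 and R6 for 15, but a cheaper cover exists.
R6 alone covers Holly, Fir, Pine — every station.
Total annual cost: 12.
No cover costs less than 12.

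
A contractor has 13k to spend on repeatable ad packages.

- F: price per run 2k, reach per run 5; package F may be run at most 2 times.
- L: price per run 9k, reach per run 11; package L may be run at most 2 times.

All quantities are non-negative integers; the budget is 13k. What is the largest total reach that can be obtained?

21

2×F and 1×L: price 13 ≤ 13, reach 2·5 + 1·11 = 21.
1×F and 1×L: price 11 ≤ 13, reach 1·5 + 1·11 = 16.
Best is 21.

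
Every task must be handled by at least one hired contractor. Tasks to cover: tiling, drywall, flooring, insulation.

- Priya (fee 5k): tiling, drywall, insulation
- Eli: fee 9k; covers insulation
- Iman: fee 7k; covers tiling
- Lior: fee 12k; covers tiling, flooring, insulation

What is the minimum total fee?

Choose Priya and Lior: together they cover tiling, drywall, flooring, insulation — every task.
Total fee: 5 + 12 = 17.

17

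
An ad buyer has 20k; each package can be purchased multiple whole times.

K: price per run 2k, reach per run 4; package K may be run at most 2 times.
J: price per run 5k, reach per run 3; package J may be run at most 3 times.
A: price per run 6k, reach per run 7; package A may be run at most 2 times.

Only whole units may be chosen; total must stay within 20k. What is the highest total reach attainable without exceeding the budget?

This is a bounded integer knapsack.
K has the best ratio (4/2); taking only K gives at most 2×4 = 8 (stopped by the supply cap of 2).
Mixing does better — 2×K and 2×A: price 16 ≤ 20, reach 2·4 + 2·7 = 22.

22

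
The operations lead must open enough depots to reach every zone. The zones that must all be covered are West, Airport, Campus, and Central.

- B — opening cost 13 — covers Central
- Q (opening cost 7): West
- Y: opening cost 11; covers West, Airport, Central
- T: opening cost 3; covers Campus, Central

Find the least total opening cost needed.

14

Choose Y and T: together they cover West, Airport, Campus, Central — every zone.
Total opening cost: 11 + 3 = 14.
No cover costs less than 14.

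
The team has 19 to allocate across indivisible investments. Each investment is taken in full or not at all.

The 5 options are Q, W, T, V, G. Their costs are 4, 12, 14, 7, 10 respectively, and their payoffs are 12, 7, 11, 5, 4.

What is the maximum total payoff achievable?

Allowing fractional choices, the relaxed optimum would be about 23.7, but investments are indivisible.
Q + W: cost 4 + 12 = 16 ≤ 19, payoff 12 + 7 = 19.
Q + T: cost 4 + 14 = 18 ≤ 19, payoff 12 + 11 = 23.
Q + V: cost 4 + 7 = 11 ≤ 19, payoff 12 + 5 = 17.
Best is Q and T with total payoff 23.

23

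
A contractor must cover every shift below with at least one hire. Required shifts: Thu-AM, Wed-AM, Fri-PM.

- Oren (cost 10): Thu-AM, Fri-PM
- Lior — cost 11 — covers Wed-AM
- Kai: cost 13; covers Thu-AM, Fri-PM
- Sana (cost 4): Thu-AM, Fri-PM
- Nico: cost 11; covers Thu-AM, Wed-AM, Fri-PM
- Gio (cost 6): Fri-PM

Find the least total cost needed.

11

This is an integer covering problem.
The greedy cost-per-new-shift heuristic would pick Sana and Lior for 15, but a cheaper cover exists.
Nico alone covers Thu-AM, Wed-AM, Fri-PM — every shift.
Total cost: 11.
No cover costs less than 11.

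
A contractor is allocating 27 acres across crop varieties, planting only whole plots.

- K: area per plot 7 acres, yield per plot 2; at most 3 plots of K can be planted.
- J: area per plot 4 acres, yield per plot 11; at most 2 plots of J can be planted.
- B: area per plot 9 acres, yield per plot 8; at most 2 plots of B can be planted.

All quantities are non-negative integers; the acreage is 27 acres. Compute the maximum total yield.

J has the best ratio (11/4); taking only J gives at most 2×11 = 22 (stopped by the supply cap of 2).
Mixing does better — 2×J and 2×B: area 26 ≤ 27, yield 2·11 + 2·8 = 38.

38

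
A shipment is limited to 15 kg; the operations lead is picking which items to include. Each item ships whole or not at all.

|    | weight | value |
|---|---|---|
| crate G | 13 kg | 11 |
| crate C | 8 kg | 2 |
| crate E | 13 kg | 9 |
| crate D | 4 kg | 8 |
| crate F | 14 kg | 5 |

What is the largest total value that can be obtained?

Allowing fractional choices, the relaxed optimum would be about 17.3, but items are indivisible.
crate G: weight 13 ≤ 15, value 11.
crate C + crate D: weight 8 + 4 = 12 ≤ 15, value 2 + 8 = 10.
Best is crate G with total value 11.

11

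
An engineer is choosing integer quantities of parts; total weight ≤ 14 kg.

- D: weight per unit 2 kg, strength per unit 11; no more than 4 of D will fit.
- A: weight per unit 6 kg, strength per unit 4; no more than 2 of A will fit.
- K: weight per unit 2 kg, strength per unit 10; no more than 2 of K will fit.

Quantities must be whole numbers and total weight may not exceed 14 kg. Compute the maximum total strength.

64

D has the best ratio (11/2); taking only D gives at most 4×11 = 44 (stopped by the supply cap of 4).
Mixing does better — 4×D and 2×K: weight 12 ≤ 14, strength 4·11 + 2·10 = 64.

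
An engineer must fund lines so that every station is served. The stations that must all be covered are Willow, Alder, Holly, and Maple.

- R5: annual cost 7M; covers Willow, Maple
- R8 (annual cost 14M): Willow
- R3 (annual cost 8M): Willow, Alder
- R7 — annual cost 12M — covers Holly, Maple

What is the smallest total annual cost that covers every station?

20

This is a weighted set-cover instance.
The greedy cost-per-new-station heuristic would pick R5, R3, and R7 for 27, but a cheaper cover exists.
Choose R3 and R7: together they cover Willow, Alder, Holly, Maple — every station.
Total annual cost: 8 + 12 = 20.
No cover costs less than 20.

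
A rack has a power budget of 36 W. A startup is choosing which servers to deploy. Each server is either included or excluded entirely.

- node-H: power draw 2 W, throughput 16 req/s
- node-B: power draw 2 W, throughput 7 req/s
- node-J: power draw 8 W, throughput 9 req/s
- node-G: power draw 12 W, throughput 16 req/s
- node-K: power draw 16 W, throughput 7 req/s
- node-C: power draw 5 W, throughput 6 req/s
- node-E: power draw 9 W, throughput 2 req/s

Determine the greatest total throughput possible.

54

Allowing fractional choices, the relaxed optimum would be about 57.1, but servers are indivisible.
node-H + node-J + node-G + node-C + node-E: power draw 2 + 8 + 12 + 5 + 9 = 36 ≤ 36, throughput 16 + 9 + 16 + 6 + 2 = 49.
node-H + node-B + node-J + node-G + node-C: power draw 2 + 2 + 8 + 12 + 5 = 29 ≤ 36, throughput 16 + 7 + 9 + 16 + 6 = 54.
node-H + node-B + node-J + node-G + node-E: power draw 2 + 2 + 8 + 12 + 9 = 33 ≤ 36, throughput 16 + 7 + 9 + 16 + 2 = 50.
Best is node-H, node-B, node-J, node-G, and node-C with total throughput 54.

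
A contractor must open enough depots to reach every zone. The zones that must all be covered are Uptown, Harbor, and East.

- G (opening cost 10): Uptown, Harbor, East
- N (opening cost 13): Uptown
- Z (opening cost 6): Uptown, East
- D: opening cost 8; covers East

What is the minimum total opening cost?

10

This is an integer covering problem.
The greedy cost-per-new-zone heuristic would pick Z and G for 16, but a cheaper cover exists.
G alone covers Uptown, Harbor, East — every zone.
Total opening cost: 10.
No cover costs less than 10.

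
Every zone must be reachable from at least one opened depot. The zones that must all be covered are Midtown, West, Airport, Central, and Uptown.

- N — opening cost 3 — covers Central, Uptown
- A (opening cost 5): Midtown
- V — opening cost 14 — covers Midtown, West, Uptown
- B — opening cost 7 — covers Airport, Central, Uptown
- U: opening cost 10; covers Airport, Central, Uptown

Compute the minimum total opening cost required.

The greedy cost-per-new-zone heuristic would pick N, A, B, and V for 29, but a cheaper cover exists.
Choose V and B: together they cover Midtown, West, Airport, Central, Uptown — every zone.
Total opening cost: 14 + 7 = 21.
No cover costs less than 21.

21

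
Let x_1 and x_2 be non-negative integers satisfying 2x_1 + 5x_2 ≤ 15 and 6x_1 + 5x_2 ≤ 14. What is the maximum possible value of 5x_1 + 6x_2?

Relaxing integrality, the LP optimum is 16.80 at (x_1,x_2) = (0, 2.8), which is not an integer point.
(x_1,x_2)=(0,2): 2·0+5·2=10≤15, 6·0+5·2=10≤14, objective 12.
(x_1,x_2)=(1,1): 2·1+5·1=7≤15, 6·1+5·1=11≤14, objective 11.
No feasible integer point exceeds 12.

12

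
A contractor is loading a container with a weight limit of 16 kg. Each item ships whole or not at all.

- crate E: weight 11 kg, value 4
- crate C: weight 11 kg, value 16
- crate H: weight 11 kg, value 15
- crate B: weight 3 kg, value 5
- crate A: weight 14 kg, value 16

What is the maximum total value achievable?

21

crate C: weight 11 ≤ 16, value 16.
crate C + crate B: weight 11 + 3 = 14 ≤ 16, value 16 + 5 = 21.
crate H + crate B: weight 11 + 3 = 14 ≤ 16, value 15 + 5 = 20.
Best is crate C and crate B with total value 21.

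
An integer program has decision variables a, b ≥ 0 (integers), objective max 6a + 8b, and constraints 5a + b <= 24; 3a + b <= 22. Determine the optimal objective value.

176

(a,b)=(0,22): 5·0+1·22=22≤24, 3·0+1·22=22≤22, objective 176.
(a,b)=(0,21): 5·0+1·21=21≤24, 3·0+1·21=21≤22, objective 168.
Maximum is 176 at (a,b)=(0,22).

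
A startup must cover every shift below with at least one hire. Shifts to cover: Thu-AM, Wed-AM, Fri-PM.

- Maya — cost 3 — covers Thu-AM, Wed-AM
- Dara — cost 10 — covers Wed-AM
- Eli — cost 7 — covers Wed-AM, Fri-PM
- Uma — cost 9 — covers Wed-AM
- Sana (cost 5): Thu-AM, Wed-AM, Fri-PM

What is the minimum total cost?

5

The greedy cost-per-new-shift heuristic would pick Maya and Sana for 8, but a cheaper cover exists.
Sana alone covers Thu-AM, Wed-AM, Fri-PM — every shift.
Total cost: 5.
No cover costs less than 5.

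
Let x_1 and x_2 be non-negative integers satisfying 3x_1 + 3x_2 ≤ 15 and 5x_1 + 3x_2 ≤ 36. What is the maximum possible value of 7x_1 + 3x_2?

35

(x_1,x_2)=(5,0): 3·5+3·0=15≤15, 5·5+3·0=25≤36, objective 35.
(x_1,x_2)=(4,1): 3·4+3·1=15≤15, 5·4+3·1=23≤36, objective 31.
(x_1,x_2)=(4,0): 3·4+3·0=12≤15, 5·4+3·0=20≤36, objective 28.
Maximum is 35 at (x_1,x_2)=(5,0).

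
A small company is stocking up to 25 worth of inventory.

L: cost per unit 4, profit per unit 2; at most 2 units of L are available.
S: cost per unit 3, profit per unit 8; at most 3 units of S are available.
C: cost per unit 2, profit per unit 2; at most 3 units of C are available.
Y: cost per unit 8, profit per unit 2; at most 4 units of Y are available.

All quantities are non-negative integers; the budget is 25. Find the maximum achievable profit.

34

S has the best ratio (8/3); taking only S gives at most 3×8 = 24 (stopped by the supply cap of 3).
Mixing does better — 2×L, 3×S, and 3×C: cost 23 ≤ 25, profit 2·2 + 3·8 + 3·2 = 34.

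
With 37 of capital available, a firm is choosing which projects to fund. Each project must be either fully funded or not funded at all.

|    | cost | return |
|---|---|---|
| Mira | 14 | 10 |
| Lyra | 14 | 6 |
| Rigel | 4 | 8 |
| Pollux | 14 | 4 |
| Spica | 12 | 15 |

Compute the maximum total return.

Mira + Rigel + Spica: cost 14 + 4 + 12 = 30 ≤ 37, return 10 + 8 + 15 = 33.
Lyra + Rigel + Spica: cost 14 + 4 + 12 = 30 ≤ 37, return 6 + 8 + 15 = 29.
Rigel + Pollux + Spica: cost 4 + 14 + 12 = 30 ≤ 37, return 8 + 4 + 15 = 27.
Best is Mira, Rigel, and Spica with total return 33.

33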